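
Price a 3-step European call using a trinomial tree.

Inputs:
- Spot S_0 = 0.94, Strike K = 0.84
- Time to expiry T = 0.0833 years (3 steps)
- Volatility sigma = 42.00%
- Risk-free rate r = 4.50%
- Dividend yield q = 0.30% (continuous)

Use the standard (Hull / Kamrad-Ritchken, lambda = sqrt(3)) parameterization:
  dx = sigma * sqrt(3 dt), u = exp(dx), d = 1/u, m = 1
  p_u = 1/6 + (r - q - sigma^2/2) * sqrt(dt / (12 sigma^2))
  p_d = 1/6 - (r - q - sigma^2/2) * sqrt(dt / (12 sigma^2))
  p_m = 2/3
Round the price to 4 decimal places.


dt = T/N = 0.027767; dx = sigma*sqrt(3*dt) = 0.121219
u = exp(dx) = 1.128872; d = 1/u = 0.885840
p_u = 0.161375, p_m = 0.666667, p_d = 0.171958
Discount per step: exp(-r*dt) = 0.998751
Stock lattice S(k, j) with j the centered position index:
  k=0: S(0,+0) = 0.9400
  k=1: S(1,-1) = 0.8327; S(1,+0) = 0.9400; S(1,+1) = 1.0611
  k=2: S(2,-2) = 0.7376; S(2,-1) = 0.8327; S(2,+0) = 0.9400; S(2,+1) = 1.0611; S(2,+2) = 1.1979
  k=3: S(3,-3) = 0.6534; S(3,-2) = 0.7376; S(3,-1) = 0.8327; S(3,+0) = 0.9400; S(3,+1) = 1.0611; S(3,+2) = 1.1979; S(3,+3) = 1.3523
Terminal payoffs V(N, j) = max(S_T - K, 0):
  V(3,-3) = 0.000000; V(3,-2) = 0.000000; V(3,-1) = 0.000000; V(3,+0) = 0.100000; V(3,+1) = 0.221140; V(3,+2) = 0.357892; V(3,+3) = 0.512267
Backward induction: V(k, j) = exp(-r*dt) * [p_u * V(k+1, j+1) + p_m * V(k+1, j) + p_d * V(k+1, j-1)]
  V(2,-2) = exp(-r*dt) * [p_u*0.000000 + p_m*0.000000 + p_d*0.000000] = 0.000000
  V(2,-1) = exp(-r*dt) * [p_u*0.100000 + p_m*0.000000 + p_d*0.000000] = 0.016117
  V(2,+0) = exp(-r*dt) * [p_u*0.221140 + p_m*0.100000 + p_d*0.000000] = 0.102225
  V(2,+1) = exp(-r*dt) * [p_u*0.357892 + p_m*0.221140 + p_d*0.100000] = 0.222100
  V(2,+2) = exp(-r*dt) * [p_u*0.512267 + p_m*0.357892 + p_d*0.221140] = 0.358840
  V(1,-1) = exp(-r*dt) * [p_u*0.102225 + p_m*0.016117 + p_d*0.000000] = 0.027208
  V(1,+0) = exp(-r*dt) * [p_u*0.222100 + p_m*0.102225 + p_d*0.016117] = 0.106630
  V(1,+1) = exp(-r*dt) * [p_u*0.358840 + p_m*0.222100 + p_d*0.102225] = 0.223274
  V(0,+0) = exp(-r*dt) * [p_u*0.223274 + p_m*0.106630 + p_d*0.027208] = 0.111656

Answer: Price = V(0,0) = 0.1117


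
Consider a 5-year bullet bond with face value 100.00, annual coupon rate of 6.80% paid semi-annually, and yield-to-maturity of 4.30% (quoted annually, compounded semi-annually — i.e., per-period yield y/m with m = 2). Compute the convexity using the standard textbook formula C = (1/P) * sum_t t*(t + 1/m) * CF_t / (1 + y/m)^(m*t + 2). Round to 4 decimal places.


Coupon per period c = face * coupon_rate / m = 3.400000
Periods per year m = 2; per-period yield y/m = 0.021500
Number of cashflows N = 10
Cashflows (t years, CF_t, discount factor 1/(1+y/m)^(m*t), PV):
  t = 0.5000: CF_t = 3.400000, DF = 0.978953, PV = 3.328439
  t = 1.0000: CF_t = 3.400000, DF = 0.958348, PV = 3.258383
  t = 1.5000: CF_t = 3.400000, DF = 0.938177, PV = 3.189803
  t = 2.0000: CF_t = 3.400000, DF = 0.918431, PV = 3.122665
  t = 2.5000: CF_t = 3.400000, DF = 0.899100, PV = 3.056941
  t = 3.0000: CF_t = 3.400000, DF = 0.880177, PV = 2.992600
  t = 3.5000: CF_t = 3.400000, DF = 0.861651, PV = 2.929613
  t = 4.0000: CF_t = 3.400000, DF = 0.843515, PV = 2.867952
  t = 4.5000: CF_t = 3.400000, DF = 0.825762, PV = 2.807589
  t = 5.0000: CF_t = 103.400000, DF = 0.808381, PV = 83.586633
Price P = sum_t PV_t = 111.140619
Convexity numerator sum_t t*(t + 1/m) * CF_t / (1+y/m)^(m*t + 2):
  t = 0.5000: term = 1.594901
  t = 1.0000: term = 4.683998
  t = 1.5000: term = 9.170823
  t = 2.0000: term = 14.963001
  t = 2.5000: term = 21.972101
  t = 3.0000: term = 30.113501
  t = 3.5000: term = 39.306250
  t = 4.0000: term = 49.472939
  t = 4.5000: term = 60.539573
  t = 5.0000: term = 2202.889845
Convexity = (1/P) * sum = 2434.706933 / 111.140619 = 21.906545

Answer: Convexity = 21.9065


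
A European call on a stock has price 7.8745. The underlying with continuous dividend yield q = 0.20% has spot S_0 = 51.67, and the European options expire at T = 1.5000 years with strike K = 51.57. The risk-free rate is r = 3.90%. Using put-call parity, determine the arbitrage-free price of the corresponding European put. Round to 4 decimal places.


Put-call parity: C - P = S_0 * exp(-qT) - K * exp(-rT).
S_0 * exp(-qT) = 51.6700 * 0.99700450 = 51.51522228
K * exp(-rT) = 51.5700 * 0.94317824 = 48.63970186
P = C - S*exp(-qT) + K*exp(-rT)
P = 7.8745 - 51.51522228 + 48.63970186 = 4.9990

Answer: Put price = 4.9990


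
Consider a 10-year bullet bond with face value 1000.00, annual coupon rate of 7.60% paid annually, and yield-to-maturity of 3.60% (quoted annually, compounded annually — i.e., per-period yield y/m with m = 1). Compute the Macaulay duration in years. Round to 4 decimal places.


Coupon per period c = face * coupon_rate / m = 76.000000
Periods per year m = 1; per-period yield y/m = 0.036000
Number of cashflows N = 10
Cashflows (t years, CF_t, discount factor 1/(1+y/m)^(m*t), PV):
  t = 1.0000: CF_t = 76.000000, DF = 0.965251, PV = 73.359073
  t = 2.0000: CF_t = 76.000000, DF = 0.931709, PV = 70.809916
  t = 3.0000: CF_t = 76.000000, DF = 0.899333, PV = 68.349340
  t = 4.0000: CF_t = 76.000000, DF = 0.868082, PV = 65.974267
  t = 5.0000: CF_t = 76.000000, DF = 0.837917, PV = 63.681724
  t = 6.0000: CF_t = 76.000000, DF = 0.808801, PV = 61.468846
  t = 7.0000: CF_t = 76.000000, DF = 0.780696, PV = 59.332863
  t = 8.0000: CF_t = 76.000000, DF = 0.753567, PV = 57.271103
  t = 9.0000: CF_t = 76.000000, DF = 0.727381, PV = 55.280988
  t = 10.0000: CF_t = 1076.000000, DF = 0.702106, PV = 755.465641
Price P = sum_t PV_t = 1330.993762
Macaulay numerator sum_t t * PV_t:
  t * PV_t at t = 1.0000: 73.359073
  t * PV_t at t = 2.0000: 141.619833
  t * PV_t at t = 3.0000: 205.048020
  t * PV_t at t = 4.0000: 263.897066
  t * PV_t at t = 5.0000: 318.408622
  t * PV_t at t = 6.0000: 368.813076
  t * PV_t at t = 7.0000: 415.330041
  t * PV_t at t = 8.0000: 458.168826
  t * PV_t at t = 9.0000: 497.528889
  t * PV_t at t = 10.0000: 7554.656411
Macaulay duration D = (sum_t t * PV_t) / P = 10296.829857 / 1330.993762 = 7.736197

Answer: Macaulay duration = 7.7362 years


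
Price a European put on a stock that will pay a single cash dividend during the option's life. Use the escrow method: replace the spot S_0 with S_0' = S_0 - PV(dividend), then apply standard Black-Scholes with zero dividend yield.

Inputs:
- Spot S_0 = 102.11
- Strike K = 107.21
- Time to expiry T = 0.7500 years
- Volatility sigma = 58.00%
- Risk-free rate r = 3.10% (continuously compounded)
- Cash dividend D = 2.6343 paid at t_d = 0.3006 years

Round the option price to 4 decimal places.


Answer: Price = 22.9776

Derivation:
PV(D) = D * exp(-r * t_d) = 2.6343 * 0.99072468 = 2.60986603
S_0' = S_0 - PV(D) = 102.1100 - 2.60986603 = 99.50013397
d1 = (ln(S_0'/K) + (r + sigma^2/2)*T) / (sigma*sqrt(T)) = 0.14885576
d2 = d1 - sigma*sqrt(T) = -0.35343898
exp(-rT) = 0.97701820
N(-d1) = 0.44083373; N(-d2) = 0.63812032
P = K * exp(-rT) * N(-d2) - S_0' * N(-d1) = 107.2100 * 0.97701820 * 0.63812032 - 99.50013397 * 0.44083373 = 22.9776


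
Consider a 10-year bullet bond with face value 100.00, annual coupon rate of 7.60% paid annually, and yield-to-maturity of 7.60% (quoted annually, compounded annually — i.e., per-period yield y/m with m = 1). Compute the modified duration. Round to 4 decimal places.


Coupon per period c = face * coupon_rate / m = 7.600000
Periods per year m = 1; per-period yield y/m = 0.076000
Number of cashflows N = 10
Cashflows (t years, CF_t, discount factor 1/(1+y/m)^(m*t), PV):
  t = 1.0000: CF_t = 7.600000, DF = 0.929368, PV = 7.063197
  t = 2.0000: CF_t = 7.600000, DF = 0.863725, PV = 6.564310
  t = 3.0000: CF_t = 7.600000, DF = 0.802718, PV = 6.100659
  t = 4.0000: CF_t = 7.600000, DF = 0.746021, PV = 5.669758
  t = 5.0000: CF_t = 7.600000, DF = 0.693328, PV = 5.269292
  t = 6.0000: CF_t = 7.600000, DF = 0.644357, PV = 4.897111
  t = 7.0000: CF_t = 7.600000, DF = 0.598845, PV = 4.551219
  t = 8.0000: CF_t = 7.600000, DF = 0.556547, PV = 4.229757
  t = 9.0000: CF_t = 7.600000, DF = 0.517237, PV = 3.931001
  t = 10.0000: CF_t = 107.600000, DF = 0.480704, PV = 51.723697
Price P = sum_t PV_t = 100.000000
First compute Macaulay numerator sum_t t * PV_t:
  t * PV_t at t = 1.0000: 7.063197
  t * PV_t at t = 2.0000: 13.128619
  t * PV_t at t = 3.0000: 18.301978
  t * PV_t at t = 4.0000: 22.679031
  t * PV_t at t = 5.0000: 26.346458
  t * PV_t at t = 6.0000: 29.382667
  t * PV_t at t = 7.0000: 31.858530
  t * PV_t at t = 8.0000: 33.838056
  t * PV_t at t = 9.0000: 35.379009
  t * PV_t at t = 10.0000: 517.236969
Macaulay duration D = 735.214515 / 100.000000 = 7.352145
Modified duration = D / (1 + y/m) = 7.352145 / (1 + 0.076000) = 6.832849

Answer: Modified duration = 6.8328


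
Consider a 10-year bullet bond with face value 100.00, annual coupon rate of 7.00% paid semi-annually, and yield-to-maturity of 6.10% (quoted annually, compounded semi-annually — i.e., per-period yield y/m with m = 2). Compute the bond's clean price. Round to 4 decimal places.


Answer: Price = 106.6640

Derivation:
Coupon per period c = face * coupon_rate / m = 3.500000
Periods per year m = 2; per-period yield y/m = 0.030500
Number of cashflows N = 20
Cashflows (t years, CF_t, discount factor 1/(1+y/m)^(m*t), PV):
  t = 0.5000: CF_t = 3.500000, DF = 0.970403, PV = 3.396410
  t = 1.0000: CF_t = 3.500000, DF = 0.941681, PV = 3.295885
  t = 1.5000: CF_t = 3.500000, DF = 0.913810, PV = 3.198336
  t = 2.0000: CF_t = 3.500000, DF = 0.886764, PV = 3.103674
  t = 2.5000: CF_t = 3.500000, DF = 0.860518, PV = 3.011813
  t = 3.0000: CF_t = 3.500000, DF = 0.835049, PV = 2.922672
  t = 3.5000: CF_t = 3.500000, DF = 0.810334, PV = 2.836169
  t = 4.0000: CF_t = 3.500000, DF = 0.786350, PV = 2.752226
  t = 4.5000: CF_t = 3.500000, DF = 0.763076, PV = 2.670767
  t = 5.0000: CF_t = 3.500000, DF = 0.740491, PV = 2.591720
  t = 5.5000: CF_t = 3.500000, DF = 0.718575, PV = 2.515012
  t = 6.0000: CF_t = 3.500000, DF = 0.697307, PV = 2.440575
  t = 6.5000: CF_t = 3.500000, DF = 0.676669, PV = 2.368340
  t = 7.0000: CF_t = 3.500000, DF = 0.656641, PV = 2.298244
  t = 7.5000: CF_t = 3.500000, DF = 0.637206, PV = 2.230222
  t = 8.0000: CF_t = 3.500000, DF = 0.618347, PV = 2.164214
  t = 8.5000: CF_t = 3.500000, DF = 0.600045, PV = 2.100159
  t = 9.0000: CF_t = 3.500000, DF = 0.582286, PV = 2.038000
  t = 9.5000: CF_t = 3.500000, DF = 0.565052, PV = 1.977680
  t = 10.0000: CF_t = 103.500000, DF = 0.548328, PV = 56.751903
Price P = sum_t PV_t = 106.664020


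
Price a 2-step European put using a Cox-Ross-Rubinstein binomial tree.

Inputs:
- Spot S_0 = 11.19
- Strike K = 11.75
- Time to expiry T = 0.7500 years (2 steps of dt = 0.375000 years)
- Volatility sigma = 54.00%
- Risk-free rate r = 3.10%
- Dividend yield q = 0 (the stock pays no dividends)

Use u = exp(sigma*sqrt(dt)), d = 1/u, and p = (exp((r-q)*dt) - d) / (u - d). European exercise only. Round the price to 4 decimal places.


Answer: Price = V(0,0) = 2.1294

Derivation:
dt = T/N = 0.375000
u = exp(sigma*sqrt(dt)) = 1.391916; d = 1/u = 0.718434
p = (exp((r-q)*dt) - d) / (u - d) = 0.435437
Discount per step: exp(-r*dt) = 0.988442
Stock lattice S(k, i) with i counting down-moves:
  k=0: S(0,0) = 11.1900
  k=1: S(1,0) = 15.5755; S(1,1) = 8.0393
  k=2: S(2,0) = 21.6798; S(2,1) = 11.1900; S(2,2) = 5.7757
Terminal payoffs V(N, i) = max(K - S_T, 0):
  V(2,0) = 0.000000; V(2,1) = 0.560000; V(2,2) = 5.974307
Backward induction: V(k, i) = exp(-r*dt) * [p * V(k+1, i) + (1-p) * V(k+1, i+1)].
  V(1,0) = exp(-r*dt) * [p*0.000000 + (1-p)*0.560000] = 0.312501
  V(1,1) = exp(-r*dt) * [p*0.560000 + (1-p)*5.974307] = 3.574918
  V(0,0) = exp(-r*dt) * [p*0.312501 + (1-p)*3.574918] = 2.129443


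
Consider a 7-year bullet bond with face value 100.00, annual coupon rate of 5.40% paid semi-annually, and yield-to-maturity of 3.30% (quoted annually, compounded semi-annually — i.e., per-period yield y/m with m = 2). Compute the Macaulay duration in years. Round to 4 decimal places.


Answer: Macaulay duration = 5.9972 years

Derivation:
Coupon per period c = face * coupon_rate / m = 2.700000
Periods per year m = 2; per-period yield y/m = 0.016500
Number of cashflows N = 14
Cashflows (t years, CF_t, discount factor 1/(1+y/m)^(m*t), PV):
  t = 0.5000: CF_t = 2.700000, DF = 0.983768, PV = 2.656173
  t = 1.0000: CF_t = 2.700000, DF = 0.967799, PV = 2.613058
  t = 1.5000: CF_t = 2.700000, DF = 0.952090, PV = 2.570642
  t = 2.0000: CF_t = 2.700000, DF = 0.936635, PV = 2.528915
  t = 2.5000: CF_t = 2.700000, DF = 0.921432, PV = 2.487865
  t = 3.0000: CF_t = 2.700000, DF = 0.906475, PV = 2.447482
  t = 3.5000: CF_t = 2.700000, DF = 0.891761, PV = 2.407754
  t = 4.0000: CF_t = 2.700000, DF = 0.877285, PV = 2.368671
  t = 4.5000: CF_t = 2.700000, DF = 0.863045, PV = 2.330222
  t = 5.0000: CF_t = 2.700000, DF = 0.849036, PV = 2.292398
  t = 5.5000: CF_t = 2.700000, DF = 0.835254, PV = 2.255187
  t = 6.0000: CF_t = 2.700000, DF = 0.821696, PV = 2.218580
  t = 6.5000: CF_t = 2.700000, DF = 0.808359, PV = 2.182568
  t = 7.0000: CF_t = 102.700000, DF = 0.795237, PV = 81.670851
Price P = sum_t PV_t = 113.030366
Macaulay numerator sum_t t * PV_t:
  t * PV_t at t = 0.5000: 1.328087
  t * PV_t at t = 1.0000: 2.613058
  t * PV_t at t = 1.5000: 3.855963
  t * PV_t at t = 2.0000: 5.057830
  t * PV_t at t = 2.5000: 6.219663
  t * PV_t at t = 3.0000: 7.342445
  t * PV_t at t = 3.5000: 8.427138
  t * PV_t at t = 4.0000: 9.474683
  t * PV_t at t = 4.5000: 10.485999
  t * PV_t at t = 5.0000: 11.461988
  t * PV_t at t = 5.5000: 12.403528
  t * PV_t at t = 6.0000: 13.311482
  t * PV_t at t = 6.5000: 14.186692
  t * PV_t at t = 7.0000: 571.695958
Macaulay duration D = (sum_t t * PV_t) / P = 677.864515 / 113.030366 = 5.997189


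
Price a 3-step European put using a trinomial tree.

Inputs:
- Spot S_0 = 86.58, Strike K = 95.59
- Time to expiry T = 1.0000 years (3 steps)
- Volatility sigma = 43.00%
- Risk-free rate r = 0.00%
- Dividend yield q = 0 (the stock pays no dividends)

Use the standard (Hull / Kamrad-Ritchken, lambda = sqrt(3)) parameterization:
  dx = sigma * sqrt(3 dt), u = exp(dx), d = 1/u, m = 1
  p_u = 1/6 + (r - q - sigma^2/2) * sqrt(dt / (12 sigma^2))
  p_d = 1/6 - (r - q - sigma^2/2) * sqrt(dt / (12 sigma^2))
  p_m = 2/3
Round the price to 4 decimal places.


dt = T/N = 0.333333; dx = sigma*sqrt(3*dt) = 0.430000
u = exp(dx) = 1.537258; d = 1/u = 0.650509
p_u = 0.130833, p_m = 0.666667, p_d = 0.202500
Discount per step: exp(-r*dt) = 1.000000
Stock lattice S(k, j) with j the centered position index:
  k=0: S(0,+0) = 86.5800
  k=1: S(1,-1) = 56.3211; S(1,+0) = 86.5800; S(1,+1) = 133.0958
  k=2: S(2,-2) = 36.6374; S(2,-1) = 56.3211; S(2,+0) = 86.5800; S(2,+1) = 133.0958; S(2,+2) = 204.6025
  k=3: S(3,-3) = 23.8329; S(3,-2) = 36.6374; S(3,-1) = 56.3211; S(3,+0) = 86.5800; S(3,+1) = 133.0958; S(3,+2) = 204.6025; S(3,+3) = 314.5267
Terminal payoffs V(N, j) = max(K - S_T, 0):
  V(3,-3) = 71.757056; V(3,-2) = 58.952627; V(3,-1) = 39.268923; V(3,+0) = 9.010000; V(3,+1) = 0.000000; V(3,+2) = 0.000000; V(3,+3) = 0.000000
Backward induction: V(k, j) = exp(-r*dt) * [p_u * V(k+1, j+1) + p_m * V(k+1, j) + p_d * V(k+1, j-1)]
  V(2,-2) = exp(-r*dt) * [p_u*39.268923 + p_m*58.952627 + p_d*71.757056] = 58.970239
  V(2,-1) = exp(-r*dt) * [p_u*9.010000 + p_m*39.268923 + p_d*58.952627] = 39.295997
  V(2,+0) = exp(-r*dt) * [p_u*0.000000 + p_m*9.010000 + p_d*39.268923] = 13.958623
  V(2,+1) = exp(-r*dt) * [p_u*0.000000 + p_m*0.000000 + p_d*9.010000] = 1.824525
  V(2,+2) = exp(-r*dt) * [p_u*0.000000 + p_m*0.000000 + p_d*0.000000] = 0.000000
  V(1,-1) = exp(-r*dt) * [p_u*13.958623 + p_m*39.295997 + p_d*58.970239] = 39.965058
  V(1,+0) = exp(-r*dt) * [p_u*1.824525 + p_m*13.958623 + p_d*39.295997] = 17.501897
  V(1,+1) = exp(-r*dt) * [p_u*0.000000 + p_m*1.824525 + p_d*13.958623] = 4.042971
  V(0,+0) = exp(-r*dt) * [p_u*4.042971 + p_m*17.501897 + p_d*39.965058] = 20.289811

Answer: Price = V(0,0) = 20.2898


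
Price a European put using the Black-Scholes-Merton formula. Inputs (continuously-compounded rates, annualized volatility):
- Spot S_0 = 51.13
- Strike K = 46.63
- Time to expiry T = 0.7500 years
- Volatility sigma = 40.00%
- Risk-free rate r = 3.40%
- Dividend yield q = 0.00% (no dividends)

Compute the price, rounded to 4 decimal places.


Answer: Price = 4.1786

Derivation:
d1 = (ln(S/K) + (r - q + 0.5*sigma^2) * T) / (sigma * sqrt(T)) = 0.51276584
d2 = d1 - sigma * sqrt(T) = 0.16635568
exp(-rT) = 0.97482238; exp(-qT) = 1.00000000
P = K * exp(-rT) * N(-d2) - S_0 * exp(-qT) * N(-d1)
N(-d1) = 0.30405756; N(-d2) = 0.43393852
P = 46.6300 * 0.97482238 * 0.43393852 - 51.1300 * 1.00000000 * 0.30405756 = 4.1786


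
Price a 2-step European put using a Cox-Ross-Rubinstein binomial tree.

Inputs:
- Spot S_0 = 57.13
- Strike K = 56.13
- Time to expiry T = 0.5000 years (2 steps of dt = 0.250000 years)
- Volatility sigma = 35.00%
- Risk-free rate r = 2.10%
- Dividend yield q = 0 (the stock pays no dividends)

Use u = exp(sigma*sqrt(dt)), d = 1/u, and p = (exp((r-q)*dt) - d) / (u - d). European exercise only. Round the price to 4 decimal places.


Answer: Price = V(0,0) = 4.3896

Derivation:
dt = T/N = 0.250000
u = exp(sigma*sqrt(dt)) = 1.191246; d = 1/u = 0.839457
p = (exp((r-q)*dt) - d) / (u - d) = 0.471324
Discount per step: exp(-r*dt) = 0.994764
Stock lattice S(k, i) with i counting down-moves:
  k=0: S(0,0) = 57.1300
  k=1: S(1,0) = 68.0559; S(1,1) = 47.9582
  k=2: S(2,0) = 81.0713; S(2,1) = 57.1300; S(2,2) = 40.2588
Terminal payoffs V(N, i) = max(K - S_T, 0):
  V(2,0) = 0.000000; V(2,1) = 0.000000; V(2,2) = 15.871169
Backward induction: V(k, i) = exp(-r*dt) * [p * V(k+1, i) + (1-p) * V(k+1, i+1)].
  V(1,0) = exp(-r*dt) * [p*0.000000 + (1-p)*0.000000] = 0.000000
  V(1,1) = exp(-r*dt) * [p*0.000000 + (1-p)*15.871169] = 8.346766
  V(0,0) = exp(-r*dt) * [p*0.000000 + (1-p)*8.346766] = 4.389627


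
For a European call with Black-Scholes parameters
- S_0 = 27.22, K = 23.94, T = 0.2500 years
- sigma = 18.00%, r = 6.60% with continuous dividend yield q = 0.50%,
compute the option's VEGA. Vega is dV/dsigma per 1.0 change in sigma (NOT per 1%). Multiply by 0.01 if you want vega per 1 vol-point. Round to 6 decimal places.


d1 = 1.6411255233; d2 = 1.5511255233
phi(d1) = 0.1037693092; exp(-qT) = 0.9987507809; exp(-rT) = 0.9836353794
Vega = S * exp(-qT) * phi(d1) * sqrt(T) = 27.2200 * 0.9987507809 * 0.1037693092 * 0.5000000000 = 1.410536

Answer: Vega = 1.410536


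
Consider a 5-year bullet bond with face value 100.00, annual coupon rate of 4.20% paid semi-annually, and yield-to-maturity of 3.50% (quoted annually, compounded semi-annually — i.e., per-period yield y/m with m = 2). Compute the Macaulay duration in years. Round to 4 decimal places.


Coupon per period c = face * coupon_rate / m = 2.100000
Periods per year m = 2; per-period yield y/m = 0.017500
Number of cashflows N = 10
Cashflows (t years, CF_t, discount factor 1/(1+y/m)^(m*t), PV):
  t = 0.5000: CF_t = 2.100000, DF = 0.982801, PV = 2.063882
  t = 1.0000: CF_t = 2.100000, DF = 0.965898, PV = 2.028385
  t = 1.5000: CF_t = 2.100000, DF = 0.949285, PV = 1.993499
  t = 2.0000: CF_t = 2.100000, DF = 0.932959, PV = 1.959213
  t = 2.5000: CF_t = 2.100000, DF = 0.916913, PV = 1.925516
  t = 3.0000: CF_t = 2.100000, DF = 0.901143, PV = 1.892399
  t = 3.5000: CF_t = 2.100000, DF = 0.885644, PV = 1.859852
  t = 4.0000: CF_t = 2.100000, DF = 0.870412, PV = 1.827864
  t = 4.5000: CF_t = 2.100000, DF = 0.855441, PV = 1.796427
  t = 5.0000: CF_t = 102.100000, DF = 0.840729, PV = 85.838390
Price P = sum_t PV_t = 103.185428
Macaulay numerator sum_t t * PV_t:
  t * PV_t at t = 0.5000: 1.031941
  t * PV_t at t = 1.0000: 2.028385
  t * PV_t at t = 1.5000: 2.990249
  t * PV_t at t = 2.0000: 3.918426
  t * PV_t at t = 2.5000: 4.813791
  t * PV_t at t = 3.0000: 5.677198
  t * PV_t at t = 3.5000: 6.509482
  t * PV_t at t = 4.0000: 7.311457
  t * PV_t at t = 4.5000: 8.083921
  t * PV_t at t = 5.0000: 429.191950
Macaulay duration D = (sum_t t * PV_t) / P = 471.556799 / 103.185428 = 4.569994

Answer: Macaulay duration = 4.5700 years


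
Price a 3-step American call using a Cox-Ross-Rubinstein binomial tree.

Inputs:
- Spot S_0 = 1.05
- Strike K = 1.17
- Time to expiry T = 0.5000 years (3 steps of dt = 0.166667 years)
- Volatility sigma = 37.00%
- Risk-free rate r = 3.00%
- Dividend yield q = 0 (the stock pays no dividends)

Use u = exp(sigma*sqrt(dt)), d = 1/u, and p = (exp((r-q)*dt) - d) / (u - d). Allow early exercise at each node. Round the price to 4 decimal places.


dt = T/N = 0.166667
u = exp(sigma*sqrt(dt)) = 1.163057; d = 1/u = 0.859803
p = (exp((r-q)*dt) - d) / (u - d) = 0.478838
Discount per step: exp(-r*dt) = 0.995012
Stock lattice S(k, i) with i counting down-moves:
  k=0: S(0,0) = 1.0500
  k=1: S(1,0) = 1.2212; S(1,1) = 0.9028
  k=2: S(2,0) = 1.4203; S(2,1) = 1.0500; S(2,2) = 0.7762
  k=3: S(3,0) = 1.6519; S(3,1) = 1.2212; S(3,2) = 0.9028; S(3,3) = 0.6674
Terminal payoffs V(N, i) = max(S_T - K, 0):
  V(3,0) = 0.481932; V(3,1) = 0.051210; V(3,2) = 0.000000; V(3,3) = 0.000000
Backward induction: V(k, i) = exp(-r*dt) * [p * V(k+1, i) + (1-p) * V(k+1, i+1)]; then take max(V_cont, immediate exercise) for American.
  V(2,0) = exp(-r*dt) * [p*0.481932 + (1-p)*0.051210] = 0.256172; exercise = 0.250337; V(2,0) = max -> 0.256172
  V(2,1) = exp(-r*dt) * [p*0.051210 + (1-p)*0.000000] = 0.024399; exercise = 0.000000; V(2,1) = max -> 0.024399
  V(2,2) = exp(-r*dt) * [p*0.000000 + (1-p)*0.000000] = 0.000000; exercise = 0.000000; V(2,2) = max -> 0.000000
  V(1,0) = exp(-r*dt) * [p*0.256172 + (1-p)*0.024399] = 0.134705; exercise = 0.051210; V(1,0) = max -> 0.134705
  V(1,1) = exp(-r*dt) * [p*0.024399 + (1-p)*0.000000] = 0.011625; exercise = 0.000000; V(1,1) = max -> 0.011625
  V(0,0) = exp(-r*dt) * [p*0.134705 + (1-p)*0.011625] = 0.070209; exercise = 0.000000; V(0,0) = max -> 0.070209

Answer: Price = V(0,0) = 0.0702


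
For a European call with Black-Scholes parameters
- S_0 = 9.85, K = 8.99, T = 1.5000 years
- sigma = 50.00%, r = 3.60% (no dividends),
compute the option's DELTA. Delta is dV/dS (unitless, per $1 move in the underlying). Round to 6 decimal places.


Answer: Delta = 0.706626

Derivation:
d1 = 0.5435558286; d2 = -0.0688166071
phi(d1) = 0.3441543596; exp(-qT) = 1.0000000000; exp(-rT) = 0.9474321065
N(d1) = 0.7066264185
Delta = exp(-qT) * N(d1) = 1.0000000000 * 0.7066264185 = 0.706626


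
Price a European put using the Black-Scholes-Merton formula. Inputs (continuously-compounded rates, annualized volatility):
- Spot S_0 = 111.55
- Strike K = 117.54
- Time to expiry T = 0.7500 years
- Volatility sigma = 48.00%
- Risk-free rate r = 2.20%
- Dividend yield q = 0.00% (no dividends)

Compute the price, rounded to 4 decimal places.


d1 = (ln(S/K) + (r - q + 0.5*sigma^2) * T) / (sigma * sqrt(T)) = 0.12171078
d2 = d1 - sigma * sqrt(T) = -0.29398142
exp(-rT) = 0.98363538; exp(-qT) = 1.00000000
P = K * exp(-rT) * N(-d2) - S_0 * exp(-qT) * N(-d1)
N(-d1) = 0.45156404; N(-d2) = 0.61561395
P = 117.5400 * 0.98363538 * 0.61561395 - 111.5500 * 1.00000000 * 0.45156404 = 20.8032

Answer: Price = 20.8032


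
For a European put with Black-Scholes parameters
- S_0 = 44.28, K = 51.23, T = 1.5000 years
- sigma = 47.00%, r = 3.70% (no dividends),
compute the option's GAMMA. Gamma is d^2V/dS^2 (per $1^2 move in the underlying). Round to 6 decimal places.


Answer: Gamma = 0.015518

Derivation:
d1 = 0.1309570352; d2 = -0.4446730544
phi(d1) = 0.3955360262; exp(-qT) = 1.0000000000; exp(-rT) = 0.9460120237
Gamma = exp(-qT) * phi(d1) / (S * sigma * sqrt(T)) = 1.0000000000 * 0.3955360262 / (44.2800 * 0.4700 * 1.2247448714) = 0.015518


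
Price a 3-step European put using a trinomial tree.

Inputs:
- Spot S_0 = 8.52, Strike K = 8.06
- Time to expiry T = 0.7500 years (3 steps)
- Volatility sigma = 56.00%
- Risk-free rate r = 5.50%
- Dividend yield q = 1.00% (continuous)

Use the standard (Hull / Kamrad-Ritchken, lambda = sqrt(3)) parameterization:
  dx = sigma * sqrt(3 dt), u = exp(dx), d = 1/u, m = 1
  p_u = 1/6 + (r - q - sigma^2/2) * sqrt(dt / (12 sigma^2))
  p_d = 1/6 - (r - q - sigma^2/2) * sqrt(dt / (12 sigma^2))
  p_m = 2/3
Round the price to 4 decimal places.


Answer: Price = V(0,0) = 1.1443

Derivation:
dt = T/N = 0.250000; dx = sigma*sqrt(3*dt) = 0.484974
u = exp(dx) = 1.624133; d = 1/u = 0.615713
p_u = 0.137851, p_m = 0.666667, p_d = 0.195483
Discount per step: exp(-r*dt) = 0.986344
Stock lattice S(k, j) with j the centered position index:
  k=0: S(0,+0) = 8.5200
  k=1: S(1,-1) = 5.2459; S(1,+0) = 8.5200; S(1,+1) = 13.8376
  k=2: S(2,-2) = 3.2300; S(2,-1) = 5.2459; S(2,+0) = 8.5200; S(2,+1) = 13.8376; S(2,+2) = 22.4741
  k=3: S(3,-3) = 1.9887; S(3,-2) = 3.2300; S(3,-1) = 5.2459; S(3,+0) = 8.5200; S(3,+1) = 13.8376; S(3,+2) = 22.4741; S(3,+3) = 36.5010
Terminal payoffs V(N, j) = max(K - S_T, 0):
  V(3,-3) = 6.071275; V(3,-2) = 4.830046; V(3,-1) = 2.814125; V(3,+0) = 0.000000; V(3,+1) = 0.000000; V(3,+2) = 0.000000; V(3,+3) = 0.000000
Backward induction: V(k, j) = exp(-r*dt) * [p_u * V(k+1, j+1) + p_m * V(k+1, j) + p_d * V(k+1, j-1)]
  V(2,-2) = exp(-r*dt) * [p_u*2.814125 + p_m*4.830046 + p_d*6.071275] = 4.729311
  V(2,-1) = exp(-r*dt) * [p_u*0.000000 + p_m*2.814125 + p_d*4.830046] = 2.781760
  V(2,+0) = exp(-r*dt) * [p_u*0.000000 + p_m*0.000000 + p_d*2.814125] = 0.542600
  V(2,+1) = exp(-r*dt) * [p_u*0.000000 + p_m*0.000000 + p_d*0.000000] = 0.000000
  V(2,+2) = exp(-r*dt) * [p_u*0.000000 + p_m*0.000000 + p_d*0.000000] = 0.000000
  V(1,-1) = exp(-r*dt) * [p_u*0.542600 + p_m*2.781760 + p_d*4.729311] = 2.814831
  V(1,+0) = exp(-r*dt) * [p_u*0.000000 + p_m*0.542600 + p_d*2.781760] = 0.893154
  V(1,+1) = exp(-r*dt) * [p_u*0.000000 + p_m*0.000000 + p_d*0.542600] = 0.104620
  V(0,+0) = exp(-r*dt) * [p_u*0.104620 + p_m*0.893154 + p_d*2.814831] = 1.144266


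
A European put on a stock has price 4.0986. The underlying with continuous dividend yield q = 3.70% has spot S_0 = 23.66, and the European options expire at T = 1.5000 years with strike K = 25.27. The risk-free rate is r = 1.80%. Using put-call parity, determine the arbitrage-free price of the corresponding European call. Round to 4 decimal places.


Put-call parity: C - P = S_0 * exp(-qT) - K * exp(-rT).
S_0 * exp(-qT) = 23.6600 * 0.94601202 = 22.38264448
K * exp(-rT) = 25.2700 * 0.97336124 = 24.59683857
C = P + S*exp(-qT) - K*exp(-rT)
C = 4.0986 + 22.38264448 - 24.59683857 = 1.8844

Answer: Call price = 1.8844


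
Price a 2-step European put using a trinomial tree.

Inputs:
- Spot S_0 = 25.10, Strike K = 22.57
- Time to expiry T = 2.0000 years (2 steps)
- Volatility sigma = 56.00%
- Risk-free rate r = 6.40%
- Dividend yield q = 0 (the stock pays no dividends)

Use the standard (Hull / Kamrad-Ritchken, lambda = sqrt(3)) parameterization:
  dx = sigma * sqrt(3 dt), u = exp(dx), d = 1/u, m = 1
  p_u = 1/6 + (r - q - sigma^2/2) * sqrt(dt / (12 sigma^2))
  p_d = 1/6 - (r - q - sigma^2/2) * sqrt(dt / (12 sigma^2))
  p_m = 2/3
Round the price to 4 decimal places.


Answer: Price = V(0,0) = 4.0528

Derivation:
dt = T/N = 1.000000; dx = sigma*sqrt(3*dt) = 0.969948
u = exp(dx) = 2.637808; d = 1/u = 0.379103
p_u = 0.118829, p_m = 0.666667, p_d = 0.214504
Discount per step: exp(-r*dt) = 0.938005
Stock lattice S(k, j) with j the centered position index:
  k=0: S(0,+0) = 25.1000
  k=1: S(1,-1) = 9.5155; S(1,+0) = 25.1000; S(1,+1) = 66.2090
  k=2: S(2,-2) = 3.6073; S(2,-1) = 9.5155; S(2,+0) = 25.1000; S(2,+1) = 66.2090; S(2,+2) = 174.6466
Terminal payoffs V(N, j) = max(K - S_T, 0):
  V(2,-2) = 18.962659; V(2,-1) = 13.054525; V(2,+0) = 0.000000; V(2,+1) = 0.000000; V(2,+2) = 0.000000
Backward induction: V(k, j) = exp(-r*dt) * [p_u * V(k+1, j+1) + p_m * V(k+1, j) + p_d * V(k+1, j-1)]
  V(1,-1) = exp(-r*dt) * [p_u*0.000000 + p_m*13.054525 + p_d*18.962659] = 11.978875
  V(1,+0) = exp(-r*dt) * [p_u*0.000000 + p_m*0.000000 + p_d*13.054525] = 2.626650
  V(1,+1) = exp(-r*dt) * [p_u*0.000000 + p_m*0.000000 + p_d*0.000000] = 0.000000
  V(0,+0) = exp(-r*dt) * [p_u*0.000000 + p_m*2.626650 + p_d*11.978875] = 4.052763


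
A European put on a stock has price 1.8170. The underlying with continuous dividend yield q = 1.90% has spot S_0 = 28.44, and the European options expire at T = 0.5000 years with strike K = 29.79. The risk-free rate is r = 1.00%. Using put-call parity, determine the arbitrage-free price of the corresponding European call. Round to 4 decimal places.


Put-call parity: C - P = S_0 * exp(-qT) - K * exp(-rT).
S_0 * exp(-qT) = 28.4400 * 0.99054498 = 28.17109930
K * exp(-rT) = 29.7900 * 0.99501248 = 29.64142176
C = P + S*exp(-qT) - K*exp(-rT)
C = 1.8170 + 28.17109930 - 29.64142176 = 0.3467

Answer: Call price = 0.3467


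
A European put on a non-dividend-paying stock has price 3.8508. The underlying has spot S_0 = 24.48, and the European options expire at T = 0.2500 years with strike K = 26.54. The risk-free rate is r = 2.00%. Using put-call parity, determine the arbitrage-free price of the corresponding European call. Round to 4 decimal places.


Put-call parity: C - P = S_0 * exp(-qT) - K * exp(-rT).
S_0 * exp(-qT) = 24.4800 * 1.00000000 = 24.48000000
K * exp(-rT) = 26.5400 * 0.99501248 = 26.40763120
C = P + S*exp(-qT) - K*exp(-rT)
C = 3.8508 + 24.48000000 - 26.40763120 = 1.9232

Answer: Call price = 1.9232


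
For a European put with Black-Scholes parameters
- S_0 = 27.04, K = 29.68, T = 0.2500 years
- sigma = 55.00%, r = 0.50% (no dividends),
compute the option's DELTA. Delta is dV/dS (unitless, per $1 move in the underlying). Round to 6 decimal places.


d1 = -0.1967042441; d2 = -0.4717042441
phi(d1) = 0.3912984100; exp(-qT) = 1.0000000000; exp(-rT) = 0.9987507809
N(-d1) = 0.5779705057
Delta = -exp(-qT) * N(-d1) = -1.0000000000 * 0.5779705057 = -0.577971

Answer: Delta = -0.577971


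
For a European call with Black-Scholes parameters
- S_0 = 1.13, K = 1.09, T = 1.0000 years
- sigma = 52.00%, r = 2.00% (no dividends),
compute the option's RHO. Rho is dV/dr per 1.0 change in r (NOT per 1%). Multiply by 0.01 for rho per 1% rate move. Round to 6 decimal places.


Answer: Rho = 0.469572

Derivation:
d1 = 0.3677691086; d2 = -0.1522308914
phi(d1) = 0.3728550310; exp(-qT) = 1.0000000000; exp(-rT) = 0.9801986733
N(d2) = 0.4395024151
Rho = K*T*exp(-rT)*N(d2) = 1.0900 * 1.0000 * 0.9801986733 * 0.4395024151 = 0.469572


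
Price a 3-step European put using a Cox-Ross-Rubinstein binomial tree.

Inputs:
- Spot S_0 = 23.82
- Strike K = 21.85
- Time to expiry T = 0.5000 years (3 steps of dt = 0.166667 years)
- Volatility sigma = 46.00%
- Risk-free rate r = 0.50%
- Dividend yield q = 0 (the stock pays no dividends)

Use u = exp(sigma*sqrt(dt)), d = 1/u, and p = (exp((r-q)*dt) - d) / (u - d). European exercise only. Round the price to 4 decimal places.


dt = T/N = 0.166667
u = exp(sigma*sqrt(dt)) = 1.206585; d = 1/u = 0.828785
p = (exp((r-q)*dt) - d) / (u - d) = 0.455396
Discount per step: exp(-r*dt) = 0.999167
Stock lattice S(k, i) with i counting down-moves:
  k=0: S(0,0) = 23.8200
  k=1: S(1,0) = 28.7409; S(1,1) = 19.7417
  k=2: S(2,0) = 34.6783; S(2,1) = 23.8200; S(2,2) = 16.3616
  k=3: S(3,0) = 41.8423; S(3,1) = 28.7409; S(3,2) = 19.7417; S(3,3) = 13.5603
Terminal payoffs V(N, i) = max(K - S_T, 0):
  V(3,0) = 0.000000; V(3,1) = 0.000000; V(3,2) = 2.108336; V(3,3) = 8.289747
Backward induction: V(k, i) = exp(-r*dt) * [p * V(k+1, i) + (1-p) * V(k+1, i+1)].
  V(2,0) = exp(-r*dt) * [p*0.000000 + (1-p)*0.000000] = 0.000000
  V(2,1) = exp(-r*dt) * [p*0.000000 + (1-p)*2.108336] = 1.147252
  V(2,2) = exp(-r*dt) * [p*2.108336 + (1-p)*8.289747] = 5.470199
  V(1,0) = exp(-r*dt) * [p*0.000000 + (1-p)*1.147252] = 0.624278
  V(1,1) = exp(-r*dt) * [p*1.147252 + (1-p)*5.470199] = 3.498631
  V(0,0) = exp(-r*dt) * [p*0.624278 + (1-p)*3.498631] = 2.187840

Answer: Price = V(0,0) = 2.1878


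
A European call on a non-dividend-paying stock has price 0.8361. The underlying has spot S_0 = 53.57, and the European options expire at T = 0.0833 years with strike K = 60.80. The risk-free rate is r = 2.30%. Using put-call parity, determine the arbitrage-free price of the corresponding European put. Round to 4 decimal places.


Answer: Put price = 7.9497

Derivation:
Put-call parity: C - P = S_0 * exp(-qT) - K * exp(-rT).
S_0 * exp(-qT) = 53.5700 * 1.00000000 = 53.57000000
K * exp(-rT) = 60.8000 * 0.99808593 = 60.68362480
P = C - S*exp(-qT) + K*exp(-rT)
P = 0.8361 - 53.57000000 + 60.68362480 = 7.9497


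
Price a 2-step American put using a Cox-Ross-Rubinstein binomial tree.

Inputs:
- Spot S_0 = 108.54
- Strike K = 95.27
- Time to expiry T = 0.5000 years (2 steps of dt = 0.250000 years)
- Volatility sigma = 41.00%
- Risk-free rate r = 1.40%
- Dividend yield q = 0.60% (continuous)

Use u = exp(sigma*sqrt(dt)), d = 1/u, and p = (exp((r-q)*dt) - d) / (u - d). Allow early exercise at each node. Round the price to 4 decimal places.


dt = T/N = 0.250000
u = exp(sigma*sqrt(dt)) = 1.227525; d = 1/u = 0.814647
p = (exp((r-q)*dt) - d) / (u - d) = 0.453778
Discount per step: exp(-r*dt) = 0.996506
Stock lattice S(k, i) with i counting down-moves:
  k=0: S(0,0) = 108.5400
  k=1: S(1,0) = 133.2356; S(1,1) = 88.4218
  k=2: S(2,0) = 163.5500; S(2,1) = 108.5400; S(2,2) = 72.0326
Terminal payoffs V(N, i) = max(K - S_T, 0):
  V(2,0) = 0.000000; V(2,1) = 0.000000; V(2,2) = 23.237402
Backward induction: V(k, i) = exp(-r*dt) * [p * V(k+1, i) + (1-p) * V(k+1, i+1)]; then take max(V_cont, immediate exercise) for American.
  V(1,0) = exp(-r*dt) * [p*0.000000 + (1-p)*0.000000] = 0.000000; exercise = 0.000000; V(1,0) = max -> 0.000000
  V(1,1) = exp(-r*dt) * [p*0.000000 + (1-p)*23.237402] = 12.648442; exercise = 6.848180; V(1,1) = max -> 12.648442
  V(0,0) = exp(-r*dt) * [p*0.000000 + (1-p)*12.648442] = 6.884723; exercise = 0.000000; V(0,0) = max -> 6.884723

Answer: Price = V(0,0) = 6.8847


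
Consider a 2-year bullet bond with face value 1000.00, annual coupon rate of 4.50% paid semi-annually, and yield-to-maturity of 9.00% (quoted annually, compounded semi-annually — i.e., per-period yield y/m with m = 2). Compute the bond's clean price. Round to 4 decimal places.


Answer: Price = 919.2807

Derivation:
Coupon per period c = face * coupon_rate / m = 22.500000
Periods per year m = 2; per-period yield y/m = 0.045000
Number of cashflows N = 4
Cashflows (t years, CF_t, discount factor 1/(1+y/m)^(m*t), PV):
  t = 0.5000: CF_t = 22.500000, DF = 0.956938, PV = 21.531100
  t = 1.0000: CF_t = 22.500000, DF = 0.915730, PV = 20.603924
  t = 1.5000: CF_t = 22.500000, DF = 0.876297, PV = 19.716674
  t = 2.0000: CF_t = 1022.500000, DF = 0.838561, PV = 857.428974
Price P = sum_t PV_t = 919.280672


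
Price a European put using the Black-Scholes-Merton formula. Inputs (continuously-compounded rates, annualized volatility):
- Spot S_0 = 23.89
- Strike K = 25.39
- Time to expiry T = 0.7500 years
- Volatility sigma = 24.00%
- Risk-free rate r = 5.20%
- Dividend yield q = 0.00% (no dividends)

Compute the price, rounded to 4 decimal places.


d1 = (ln(S/K) + (r - q + 0.5*sigma^2) * T) / (sigma * sqrt(T)) = -0.00142141
d2 = d1 - sigma * sqrt(T) = -0.20926751
exp(-rT) = 0.96175071; exp(-qT) = 1.00000000
P = K * exp(-rT) * N(-d2) - S_0 * exp(-qT) * N(-d1)
N(-d1) = 0.50056706; N(-d2) = 0.58288029
P = 25.3900 * 0.96175071 * 0.58288029 - 23.8900 * 1.00000000 * 0.50056706 = 2.2747

Answer: Price = 2.2747


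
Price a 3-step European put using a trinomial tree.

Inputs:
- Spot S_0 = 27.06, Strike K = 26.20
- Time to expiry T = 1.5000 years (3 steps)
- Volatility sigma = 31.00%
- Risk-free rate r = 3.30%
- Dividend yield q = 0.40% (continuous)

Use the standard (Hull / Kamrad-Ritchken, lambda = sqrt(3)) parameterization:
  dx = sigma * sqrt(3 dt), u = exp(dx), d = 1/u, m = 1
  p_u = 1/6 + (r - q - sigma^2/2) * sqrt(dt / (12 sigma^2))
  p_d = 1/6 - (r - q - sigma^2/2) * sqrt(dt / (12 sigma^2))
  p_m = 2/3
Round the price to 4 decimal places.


dt = T/N = 0.500000; dx = sigma*sqrt(3*dt) = 0.379671
u = exp(dx) = 1.461803; d = 1/u = 0.684086
p_u = 0.154123, p_m = 0.666667, p_d = 0.179210
Discount per step: exp(-r*dt) = 0.983635
Stock lattice S(k, j) with j the centered position index:
  k=0: S(0,+0) = 27.0600
  k=1: S(1,-1) = 18.5114; S(1,+0) = 27.0600; S(1,+1) = 39.5564
  k=2: S(2,-2) = 12.6634; S(2,-1) = 18.5114; S(2,+0) = 27.0600; S(2,+1) = 39.5564; S(2,+2) = 57.8237
  k=3: S(3,-3) = 8.6629; S(3,-2) = 12.6634; S(3,-1) = 18.5114; S(3,+0) = 27.0600; S(3,+1) = 39.5564; S(3,+2) = 57.8237; S(3,+3) = 84.5269
Terminal payoffs V(N, j) = max(K - S_T, 0):
  V(3,-3) = 17.537149; V(3,-2) = 13.536614; V(3,-1) = 7.688619; V(3,+0) = 0.000000; V(3,+1) = 0.000000; V(3,+2) = 0.000000; V(3,+3) = 0.000000
Backward induction: V(k, j) = exp(-r*dt) * [p_u * V(k+1, j+1) + p_m * V(k+1, j) + p_d * V(k+1, j-1)]
  V(2,-2) = exp(-r*dt) * [p_u*7.688619 + p_m*13.536614 + p_d*17.537149] = 13.133738
  V(2,-1) = exp(-r*dt) * [p_u*0.000000 + p_m*7.688619 + p_d*13.536614] = 7.428069
  V(2,+0) = exp(-r*dt) * [p_u*0.000000 + p_m*0.000000 + p_d*7.688619] = 1.355332
  V(2,+1) = exp(-r*dt) * [p_u*0.000000 + p_m*0.000000 + p_d*0.000000] = 0.000000
  V(2,+2) = exp(-r*dt) * [p_u*0.000000 + p_m*0.000000 + p_d*0.000000] = 0.000000
  V(1,-1) = exp(-r*dt) * [p_u*1.355332 + p_m*7.428069 + p_d*13.133738] = 7.391662
  V(1,+0) = exp(-r*dt) * [p_u*0.000000 + p_m*1.355332 + p_d*7.428069] = 2.198171
  V(1,+1) = exp(-r*dt) * [p_u*0.000000 + p_m*0.000000 + p_d*1.355332] = 0.238915
  V(0,+0) = exp(-r*dt) * [p_u*0.238915 + p_m*2.198171 + p_d*7.391662] = 2.780671

Answer: Price = V(0,0) = 2.7807


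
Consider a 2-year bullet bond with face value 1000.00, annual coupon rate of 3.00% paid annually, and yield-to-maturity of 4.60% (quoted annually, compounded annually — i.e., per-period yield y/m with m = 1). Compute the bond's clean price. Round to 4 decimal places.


Answer: Price = 970.0800

Derivation:
Coupon per period c = face * coupon_rate / m = 30.000000
Periods per year m = 1; per-period yield y/m = 0.046000
Number of cashflows N = 2
Cashflows (t years, CF_t, discount factor 1/(1+y/m)^(m*t), PV):
  t = 1.0000: CF_t = 30.000000, DF = 0.956023, PV = 28.680688
  t = 2.0000: CF_t = 1030.000000, DF = 0.913980, PV = 941.399267
Price P = sum_t PV_t = 970.079955


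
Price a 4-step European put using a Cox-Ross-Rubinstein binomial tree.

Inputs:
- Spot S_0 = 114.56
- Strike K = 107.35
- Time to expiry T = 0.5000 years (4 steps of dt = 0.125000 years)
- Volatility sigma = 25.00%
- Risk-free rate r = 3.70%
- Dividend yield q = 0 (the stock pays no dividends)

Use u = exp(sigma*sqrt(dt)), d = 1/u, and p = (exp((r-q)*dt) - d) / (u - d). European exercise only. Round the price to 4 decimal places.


dt = T/N = 0.125000
u = exp(sigma*sqrt(dt)) = 1.092412; d = 1/u = 0.915405
p = (exp((r-q)*dt) - d) / (u - d) = 0.504107
Discount per step: exp(-r*dt) = 0.995386
Stock lattice S(k, i) with i counting down-moves:
  k=0: S(0,0) = 114.5600
  k=1: S(1,0) = 125.1468; S(1,1) = 104.8688
  k=2: S(2,0) = 136.7118; S(2,1) = 114.5600; S(2,2) = 95.9975
  k=3: S(3,0) = 149.3457; S(3,1) = 125.1468; S(3,2) = 104.8688; S(3,3) = 87.8766
  k=4: S(4,0) = 163.1471; S(4,1) = 136.7118; S(4,2) = 114.5600; S(4,3) = 95.9975; S(4,4) = 80.4427
Terminal payoffs V(N, i) = max(K - S_T, 0):
  V(4,0) = 0.000000; V(4,1) = 0.000000; V(4,2) = 0.000000; V(4,3) = 11.352514; V(4,4) = 26.907285
Backward induction: V(k, i) = exp(-r*dt) * [p * V(k+1, i) + (1-p) * V(k+1, i+1)].
  V(3,0) = exp(-r*dt) * [p*0.000000 + (1-p)*0.000000] = 0.000000
  V(3,1) = exp(-r*dt) * [p*0.000000 + (1-p)*0.000000] = 0.000000
  V(3,2) = exp(-r*dt) * [p*0.000000 + (1-p)*11.352514] = 5.603658
  V(3,3) = exp(-r*dt) * [p*11.352514 + (1-p)*26.907285] = 18.978044
  V(2,0) = exp(-r*dt) * [p*0.000000 + (1-p)*0.000000] = 0.000000
  V(2,1) = exp(-r*dt) * [p*0.000000 + (1-p)*5.603658] = 2.765994
  V(2,2) = exp(-r*dt) * [p*5.603658 + (1-p)*18.978044] = 12.179466
  V(1,0) = exp(-r*dt) * [p*0.000000 + (1-p)*2.765994] = 1.365309
  V(1,1) = exp(-r*dt) * [p*2.765994 + (1-p)*12.179466] = 7.399768
  V(0,0) = exp(-r*dt) * [p*1.365309 + (1-p)*7.399768] = 4.337649

Answer: Price = V(0,0) = 4.3376


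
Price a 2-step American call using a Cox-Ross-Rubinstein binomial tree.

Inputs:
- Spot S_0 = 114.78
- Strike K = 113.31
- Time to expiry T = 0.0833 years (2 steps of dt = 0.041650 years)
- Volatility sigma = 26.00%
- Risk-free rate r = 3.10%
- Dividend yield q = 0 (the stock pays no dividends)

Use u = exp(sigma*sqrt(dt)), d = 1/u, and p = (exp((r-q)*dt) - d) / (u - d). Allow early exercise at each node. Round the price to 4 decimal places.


dt = T/N = 0.041650
u = exp(sigma*sqrt(dt)) = 1.054495; d = 1/u = 0.948322
p = (exp((r-q)*dt) - d) / (u - d) = 0.498906
Discount per step: exp(-r*dt) = 0.998710
Stock lattice S(k, i) with i counting down-moves:
  k=0: S(0,0) = 114.7800
  k=1: S(1,0) = 121.0349; S(1,1) = 108.8483
  k=2: S(2,0) = 127.6307; S(2,1) = 114.7800; S(2,2) = 103.2232
Terminal payoffs V(N, i) = max(S_T - K, 0):
  V(2,0) = 14.320654; V(2,1) = 1.470000; V(2,2) = 0.000000
Backward induction: V(k, i) = exp(-r*dt) * [p * V(k+1, i) + (1-p) * V(k+1, i+1)]; then take max(V_cont, immediate exercise) for American.
  V(1,0) = exp(-r*dt) * [p*14.320654 + (1-p)*1.470000] = 7.871104; exercise = 7.724898; V(1,0) = max -> 7.871104
  V(1,1) = exp(-r*dt) * [p*1.470000 + (1-p)*0.000000] = 0.732446; exercise = 0.000000; V(1,1) = max -> 0.732446
  V(0,0) = exp(-r*dt) * [p*7.871104 + (1-p)*0.732446] = 4.288427; exercise = 1.470000; V(0,0) = max -> 4.288427

Answer: Price = V(0,0) = 4.2884
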